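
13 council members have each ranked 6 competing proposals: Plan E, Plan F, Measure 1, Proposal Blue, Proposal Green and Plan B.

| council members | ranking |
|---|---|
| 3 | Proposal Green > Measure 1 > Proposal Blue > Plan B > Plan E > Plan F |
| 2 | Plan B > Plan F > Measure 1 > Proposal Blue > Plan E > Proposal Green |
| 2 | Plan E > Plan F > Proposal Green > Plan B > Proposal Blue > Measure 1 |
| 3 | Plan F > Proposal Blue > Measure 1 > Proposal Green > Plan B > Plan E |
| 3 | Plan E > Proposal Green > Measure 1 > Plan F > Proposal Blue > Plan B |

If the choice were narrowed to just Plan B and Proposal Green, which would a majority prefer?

Proposal Green

Ballots ranking Plan B above Proposal Green: 2.
Ballots ranking Proposal Green above Plan B: 13 − 2 = 11.
Proposal Green wins the head-to-head 11–2.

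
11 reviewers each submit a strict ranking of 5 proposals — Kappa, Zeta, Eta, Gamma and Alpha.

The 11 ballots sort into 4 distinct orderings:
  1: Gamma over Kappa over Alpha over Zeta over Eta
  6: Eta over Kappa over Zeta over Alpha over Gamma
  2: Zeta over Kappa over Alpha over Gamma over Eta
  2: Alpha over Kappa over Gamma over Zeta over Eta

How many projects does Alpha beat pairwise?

Alpha against each rival (11 reviewers):
Alpha vs Kappa: Kappa, 9–2.
Alpha vs Zeta: Alpha preferred on 1+2 = 3 ballots; Zeta wins 8–3.
Alpha vs Eta: 5 to 6, Eta.
Alpha vs Gamma: Alpha preferred on 6+2+2 = 10 ballots; Alpha wins 10–1.
Alpha beats Gamma; loses to Kappa, Zeta, Eta — 1 pairwise win.

1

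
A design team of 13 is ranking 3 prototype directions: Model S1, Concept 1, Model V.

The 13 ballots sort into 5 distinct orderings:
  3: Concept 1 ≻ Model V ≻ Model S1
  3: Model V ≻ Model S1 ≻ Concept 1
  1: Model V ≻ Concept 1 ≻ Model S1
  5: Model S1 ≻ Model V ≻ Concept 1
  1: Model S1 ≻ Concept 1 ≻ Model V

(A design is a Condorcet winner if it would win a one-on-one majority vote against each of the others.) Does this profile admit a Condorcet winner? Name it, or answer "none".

Check each pair by majority over 13 ballots:
Model S1 vs Concept 1: Model S1, 9–4.
Model S1 vs Model V: Model V, 7–6.
Concept 1 vs Model V: Model V, 9–4.
Only Model V has no losses; Model V is the Condorcet winner.

Model V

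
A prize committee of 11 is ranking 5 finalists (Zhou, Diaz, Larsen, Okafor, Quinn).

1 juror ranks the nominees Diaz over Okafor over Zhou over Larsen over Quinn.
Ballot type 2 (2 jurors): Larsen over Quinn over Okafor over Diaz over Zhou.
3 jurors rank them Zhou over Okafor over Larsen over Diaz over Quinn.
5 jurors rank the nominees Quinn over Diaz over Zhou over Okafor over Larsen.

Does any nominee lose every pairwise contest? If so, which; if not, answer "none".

Pairwise majorities:
Zhou vs Diaz: 3 for Zhou, 8 for Diaz — Diaz by 8–3.
Zhou–Larsen: Zhou 9–2.
Zhou vs Okafor: Zhou preferred on 3+5 = 8 ballots; Zhou wins 8–3.
Zhou vs Quinn: 1+3 = 4 for Zhou, 7 for Quinn — Quinn by 7–4.
Diaz–Larsen: Diaz 6–5.
Diaz vs Okafor: Diaz, 6–5.
Diaz vs Quinn: Quinn, 7–4.
Larsen vs Okafor: Okafor, 9–2.
Larsen vs Quinn: 1+2+3 = 6 for Larsen, 5 for Quinn — Larsen by 6–5.
Okafor vs Quinn: 4 to 7, Quinn.
Each nominee has at least one pairwise win (Zhou beats Larsen; Diaz beats Zhou; Larsen beats Quinn; Okafor beats Larsen; Quinn beats Zhou) — no Condorcet loser.

none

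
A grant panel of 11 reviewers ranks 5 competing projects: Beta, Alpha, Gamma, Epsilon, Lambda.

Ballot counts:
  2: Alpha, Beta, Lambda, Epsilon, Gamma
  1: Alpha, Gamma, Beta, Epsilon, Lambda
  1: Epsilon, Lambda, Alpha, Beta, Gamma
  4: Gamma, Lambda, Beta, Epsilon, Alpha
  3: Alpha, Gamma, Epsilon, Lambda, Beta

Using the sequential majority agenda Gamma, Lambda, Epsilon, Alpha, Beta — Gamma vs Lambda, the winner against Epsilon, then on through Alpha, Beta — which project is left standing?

Round 1: Gamma vs Lambda — 8–3, Gamma advances.
Round 2: Gamma vs Epsilon — 8–3, Gamma advances.
Round 3: Gamma vs Alpha — 4–7, Alpha advances.
Round 4: Alpha vs Beta — 7–4, Alpha advances.
Alpha survives the agenda.

Alpha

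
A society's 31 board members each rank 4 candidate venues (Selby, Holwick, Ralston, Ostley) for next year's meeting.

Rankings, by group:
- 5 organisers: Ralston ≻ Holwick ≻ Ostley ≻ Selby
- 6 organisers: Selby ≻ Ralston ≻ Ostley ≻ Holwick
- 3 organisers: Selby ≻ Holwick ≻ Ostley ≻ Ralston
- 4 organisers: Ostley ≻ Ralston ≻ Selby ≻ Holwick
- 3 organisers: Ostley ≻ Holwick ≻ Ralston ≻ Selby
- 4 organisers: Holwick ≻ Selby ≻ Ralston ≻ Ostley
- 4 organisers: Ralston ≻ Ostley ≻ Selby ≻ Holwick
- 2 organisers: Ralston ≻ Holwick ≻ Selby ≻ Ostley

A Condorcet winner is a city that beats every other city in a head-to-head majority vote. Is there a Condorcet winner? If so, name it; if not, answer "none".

Ralston

Check each pair by majority over 31 ballots:
Selby–Holwick: Selby 17–14.
Selby–Ralston: Ralston 18–13.
Selby vs Ostley: Ostley wins 16–15.
Holwick vs Ralston: Ralston wins 21–10.
Holwick vs Ostley: Ostley wins 17–14.
Ralston vs Ostley: Ralston wins 21–10.
Ralston beats each of Selby, Holwick, Ostley — Ralston is the Condorcet winner.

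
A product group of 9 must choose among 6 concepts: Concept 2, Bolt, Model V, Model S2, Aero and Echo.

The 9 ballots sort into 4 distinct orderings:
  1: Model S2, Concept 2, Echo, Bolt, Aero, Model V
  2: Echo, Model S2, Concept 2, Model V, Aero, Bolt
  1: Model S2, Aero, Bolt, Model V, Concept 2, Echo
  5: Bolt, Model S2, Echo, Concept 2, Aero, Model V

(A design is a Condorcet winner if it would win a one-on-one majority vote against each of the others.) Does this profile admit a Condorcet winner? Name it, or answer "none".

Head-to-head results (9 engineers):
Concept 2 vs Bolt: Concept 2 is ranked higher on 1+2 = 3 ballots, Bolt on 6. Bolt wins 6–3.
Concept 2 vs Model V: 8 to 1, Concept 2.
Concept 2 vs Model S2: 0 for Concept 2, 9 for Model S2 — Model S2 by 9–0.
Concept 2 vs Aero: Concept 2 is ranked higher on 1+2+5 = 8 ballots, Aero on 1. Concept 2 wins 8–1.
Concept 2 vs Echo: Concept 2 preferred on 1+1 = 2 ballots; Echo wins 7–2.
Bolt vs Model V: Bolt is ranked higher on 1+1+5 = 7 ballots, Model V on 2. Bolt wins 7–2.
Bolt vs Model S2: Bolt preferred on 5 ballots; Bolt wins 5–4.
Bolt vs Aero: 1+5 = 6 for Bolt, 3 for Aero — Bolt by 6–3.
Bolt vs Echo: 6 to 3, Bolt.
Model V vs Model S2: Model V preferred on 0 ballots; Model S2 wins 9–0.
Model V vs Aero: 2 for Model V, 7 for Aero — Aero by 7–2.
Model V vs Echo: 1 for Model V, 8 for Echo — Echo by 8–1.
Model S2 vs Aero: Model S2 preferred on 1+2+1+5 = 9 ballots; Model S2 wins 9–0.
Model S2 vs Echo: Model S2 is ranked higher on 1+1+5 = 7 ballots, Echo on 2. Model S2 wins 7–2.
Aero vs Echo: 1 for Aero, 8 for Echo — Echo by 8–1.
Only Bolt has no losses; Bolt is the Condorcet winner.

Bolt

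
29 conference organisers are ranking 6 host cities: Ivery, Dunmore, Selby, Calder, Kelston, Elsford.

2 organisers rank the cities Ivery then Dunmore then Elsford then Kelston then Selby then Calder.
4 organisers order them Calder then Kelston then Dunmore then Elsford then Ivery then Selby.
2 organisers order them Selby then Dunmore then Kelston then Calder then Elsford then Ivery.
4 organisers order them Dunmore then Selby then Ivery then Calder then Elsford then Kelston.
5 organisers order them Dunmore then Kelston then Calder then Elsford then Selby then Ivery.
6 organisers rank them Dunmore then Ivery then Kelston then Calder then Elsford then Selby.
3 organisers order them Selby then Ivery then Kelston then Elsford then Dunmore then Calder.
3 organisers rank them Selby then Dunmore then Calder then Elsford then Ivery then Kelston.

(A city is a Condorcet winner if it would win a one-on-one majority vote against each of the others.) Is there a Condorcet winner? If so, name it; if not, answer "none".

Check each pair by majority over 29 ballots:
Ivery–Dunmore: Dunmore 24–5.
Ivery vs Selby: Selby, 17–12.
Ivery vs Calder: Ivery wins 15–14.
Ivery–Kelston: Ivery 18–11.
Ivery vs Elsford: Ivery wins 15–14.
Dunmore–Selby: Dunmore 21–8.
Dunmore–Calder: Dunmore 25–4.
Dunmore vs Kelston: Dunmore wins 22–7.
Dunmore–Elsford: Dunmore 26–3.
Selby vs Calder: Calder, 15–14.
Selby–Kelston: Kelston 17–12.
Selby–Elsford: Elsford 17–12.
Calder–Kelston: Kelston 18–11.
Calder vs Elsford: Calder wins 24–5.
Kelston vs Elsford: Kelston wins 20–9.
Only Dunmore has no losses; Dunmore is the Condorcet winner.

Dunmore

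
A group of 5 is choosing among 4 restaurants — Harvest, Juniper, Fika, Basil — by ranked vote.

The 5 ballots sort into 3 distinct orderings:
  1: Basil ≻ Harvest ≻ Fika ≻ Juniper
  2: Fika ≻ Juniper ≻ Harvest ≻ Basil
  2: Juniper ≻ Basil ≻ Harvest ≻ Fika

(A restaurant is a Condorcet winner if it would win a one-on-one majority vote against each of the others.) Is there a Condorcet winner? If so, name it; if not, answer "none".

none

Check each pair by majority over 5 ballots:
Harvest vs Juniper: 1 for Harvest, 4 for Juniper — Juniper by 4–1.
Harvest vs Fika: 3 to 2, Harvest.
Harvest vs Basil: Harvest is ranked higher on 2 ballots, Basil on 3. Basil wins 3–2.
Juniper vs Fika: Juniper is ranked higher on 2 ballots, Fika on 3. Fika wins 3–2.
Juniper vs Basil: 2+2 = 4 for Juniper, 1 for Basil — Juniper by 4–1.
Fika vs Basil: Fika preferred on 2 ballots; Basil wins 3–2.
No restaurant is unbeaten: Harvest loses to Juniper; Juniper loses to Fika; Fika loses to Harvest; Basil loses to Juniper. In particular Harvest → Fika → Juniper → Harvest is a majority cycle — no Condorcet winner exists.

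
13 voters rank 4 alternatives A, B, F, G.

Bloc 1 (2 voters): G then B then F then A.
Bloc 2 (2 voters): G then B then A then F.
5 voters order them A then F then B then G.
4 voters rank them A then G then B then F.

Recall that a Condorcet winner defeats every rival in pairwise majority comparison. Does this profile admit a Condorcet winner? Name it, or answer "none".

Check each pair by majority over 13 ballots:
A vs B: A wins 9–4.
A–F: A 11–2.
A vs G: A, 9–4.
B vs F: B, 8–5.
B vs G: G wins 8–5.
F vs G: G, 8–5.
A defeats every rival head-to-head and is the Condorcet winner.

A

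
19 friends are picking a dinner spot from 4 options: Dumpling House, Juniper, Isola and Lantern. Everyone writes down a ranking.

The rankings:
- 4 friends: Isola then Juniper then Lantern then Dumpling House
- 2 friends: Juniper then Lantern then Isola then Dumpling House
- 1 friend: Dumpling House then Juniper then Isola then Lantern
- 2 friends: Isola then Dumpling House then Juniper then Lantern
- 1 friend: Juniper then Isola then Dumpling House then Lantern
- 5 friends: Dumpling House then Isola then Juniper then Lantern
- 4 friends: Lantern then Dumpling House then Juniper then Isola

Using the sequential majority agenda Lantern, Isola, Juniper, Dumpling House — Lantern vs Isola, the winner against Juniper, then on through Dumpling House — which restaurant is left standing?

Dumpling House

Round 1: Lantern vs Isola — 6–13, Isola advances.
Round 2: Isola vs Juniper — 11–8, Isola advances.
Round 3: Isola vs Dumpling House — 9–10, Dumpling House advances.
The agenda winner is Dumpling House.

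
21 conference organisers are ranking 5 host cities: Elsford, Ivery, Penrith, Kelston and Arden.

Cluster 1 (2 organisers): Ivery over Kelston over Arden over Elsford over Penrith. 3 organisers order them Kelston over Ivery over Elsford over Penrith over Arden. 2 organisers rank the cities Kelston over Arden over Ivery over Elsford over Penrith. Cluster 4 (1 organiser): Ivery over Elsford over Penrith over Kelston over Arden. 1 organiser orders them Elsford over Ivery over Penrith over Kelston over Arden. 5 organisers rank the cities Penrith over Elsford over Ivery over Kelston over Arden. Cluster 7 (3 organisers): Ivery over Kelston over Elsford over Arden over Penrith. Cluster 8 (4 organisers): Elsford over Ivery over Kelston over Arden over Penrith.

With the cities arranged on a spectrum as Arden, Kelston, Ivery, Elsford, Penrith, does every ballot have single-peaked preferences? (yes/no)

Axis positions: Arden=1, Kelston=2, Ivery=3, Elsford=4, Penrith=5.
Cluster 1 (peak Ivery at position 3): ranking walks positions 3-2-1-4-5, expanding outward from the peak — single-peaked.
Cluster 2 (peak Kelston at position 2): ranking walks positions 2-3-4-5-1, expanding outward from the peak — single-peaked.
Cluster 3 (peak Kelston at position 2): ranking walks positions 2-1-3-4-5, expanding outward from the peak — single-peaked.
Cluster 4 (peak Ivery at position 3): ranking walks positions 3-4-5-2-1, expanding outward from the peak — single-peaked.
Cluster 5 (peak Elsford at position 4): ranking walks positions 4-3-5-2-1, expanding outward from the peak — single-peaked.
Cluster 6 (peak Penrith at position 5): ranking walks positions 5-4-3-2-1, expanding outward from the peak — single-peaked.
Cluster 7 (peak Ivery at position 3): ranking walks positions 3-2-4-1-5, expanding outward from the peak — single-peaked.
Cluster 8 (peak Elsford at position 4): ranking walks positions 4-3-2-1-5, expanding outward from the peak — single-peaked.
Every ranking is single-peaked on this axis.

yes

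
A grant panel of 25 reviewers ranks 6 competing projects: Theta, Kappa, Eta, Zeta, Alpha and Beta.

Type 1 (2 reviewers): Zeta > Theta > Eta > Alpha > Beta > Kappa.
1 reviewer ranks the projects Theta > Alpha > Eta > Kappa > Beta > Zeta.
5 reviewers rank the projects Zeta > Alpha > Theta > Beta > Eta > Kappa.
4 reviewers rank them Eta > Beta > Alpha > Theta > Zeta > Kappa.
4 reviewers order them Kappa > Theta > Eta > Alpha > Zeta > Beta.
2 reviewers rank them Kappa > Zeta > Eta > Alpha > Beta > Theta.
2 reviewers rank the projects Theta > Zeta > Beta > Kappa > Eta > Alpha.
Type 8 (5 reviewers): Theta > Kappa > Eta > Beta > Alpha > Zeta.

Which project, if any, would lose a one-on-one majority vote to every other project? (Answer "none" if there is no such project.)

Head-to-head results (25 reviewers):
Theta vs Kappa: Theta is ranked higher on 2+1+5+4+2+5 = 19 ballots, Kappa on 6. Theta wins 19–6.
Theta vs Eta: Theta preferred on 2+1+5+4+2+5 = 19 ballots; Theta wins 19–6.
Theta vs Zeta: Theta is ranked higher on 1+4+4+2+5 = 16 ballots, Zeta on 9. Theta wins 16–9.
Theta vs Alpha: Theta is ranked higher on 2+1+4+2+5 = 14 ballots, Alpha on 11. Theta wins 14–11.
Theta vs Beta: Theta, 19–6.
Kappa–Eta: Kappa 13–12.
Kappa vs Zeta: Zeta, 13–12.
Kappa–Alpha: Kappa 13–12.
Kappa vs Beta: Kappa is ranked higher on 1+4+2+5 = 12 ballots, Beta on 13. Beta wins 13–12.
Eta–Zeta: Eta 14–11.
Eta vs Alpha: 2+4+4+2+2+5 = 19 for Eta, 6 for Alpha — Eta by 19–6.
Eta vs Beta: 2+1+4+4+2+5 = 18 for Eta, 7 for Beta — Eta by 18–7.
Zeta vs Alpha: Alpha, 14–11.
Zeta vs Beta: 15 to 10, Zeta.
Alpha vs Beta: Alpha is ranked higher on 2+1+5+4+2 = 14 ballots, Beta on 11. Alpha wins 14–11.
Each project has at least one pairwise win (Theta beats Kappa; Kappa beats Eta; Eta beats Zeta; Zeta beats Kappa; Alpha beats Zeta; Beta beats Kappa) — no Condorcet loser.

none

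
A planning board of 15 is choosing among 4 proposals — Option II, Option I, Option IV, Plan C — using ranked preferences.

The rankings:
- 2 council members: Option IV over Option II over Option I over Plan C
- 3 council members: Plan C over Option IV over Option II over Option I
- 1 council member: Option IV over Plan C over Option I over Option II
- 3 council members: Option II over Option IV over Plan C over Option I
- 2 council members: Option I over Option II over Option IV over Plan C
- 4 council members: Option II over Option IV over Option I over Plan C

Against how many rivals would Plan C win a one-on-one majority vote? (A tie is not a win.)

Plan C against each rival (15 council members):
Plan C vs Option II: Option II wins 11–4.
Plan C–Option I: Option I 8–7.
Plan C vs Option IV: Plan C is ranked higher on 3 ballots, Option IV on 12. Option IV wins 12–3.
Plan C beats no one; loses to Option II, Option I, Option IV — 0 pairwise wins.

0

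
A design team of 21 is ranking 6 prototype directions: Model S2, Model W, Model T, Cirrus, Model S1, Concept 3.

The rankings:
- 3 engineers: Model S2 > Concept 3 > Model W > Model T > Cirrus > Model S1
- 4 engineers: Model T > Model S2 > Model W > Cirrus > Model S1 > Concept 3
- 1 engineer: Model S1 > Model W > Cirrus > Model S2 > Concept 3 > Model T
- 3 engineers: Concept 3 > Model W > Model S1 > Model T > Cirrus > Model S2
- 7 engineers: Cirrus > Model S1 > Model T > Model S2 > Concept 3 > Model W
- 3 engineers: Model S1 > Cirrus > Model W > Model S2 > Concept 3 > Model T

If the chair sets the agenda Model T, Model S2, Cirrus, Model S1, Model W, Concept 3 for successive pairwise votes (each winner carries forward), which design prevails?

Round 1: Model T vs Model S2 — 14–7, Model T advances.
Round 2: Model T vs Cirrus — 10–11, Cirrus advances.
Round 3: Cirrus vs Model S1 — 14–7, Cirrus advances.
Round 4: Cirrus vs Model W — 10–11, Model W advances.
Round 5: Model W vs Concept 3 — 8–13, Concept 3 advances.
The agenda winner is Concept 3.

Concept 3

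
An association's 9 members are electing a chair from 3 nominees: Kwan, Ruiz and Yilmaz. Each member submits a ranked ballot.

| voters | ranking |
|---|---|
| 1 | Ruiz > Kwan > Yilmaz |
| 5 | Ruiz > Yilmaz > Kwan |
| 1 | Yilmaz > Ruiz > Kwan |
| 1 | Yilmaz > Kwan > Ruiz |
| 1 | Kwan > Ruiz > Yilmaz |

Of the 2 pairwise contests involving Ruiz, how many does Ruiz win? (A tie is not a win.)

2

Ruiz against each rival (9 voters):
Ruiz vs Kwan: Ruiz wins 7–2.
Ruiz vs Yilmaz: 7 to 2, Ruiz.
Ruiz beats Kwan, Yilmaz — 2 pairwise wins.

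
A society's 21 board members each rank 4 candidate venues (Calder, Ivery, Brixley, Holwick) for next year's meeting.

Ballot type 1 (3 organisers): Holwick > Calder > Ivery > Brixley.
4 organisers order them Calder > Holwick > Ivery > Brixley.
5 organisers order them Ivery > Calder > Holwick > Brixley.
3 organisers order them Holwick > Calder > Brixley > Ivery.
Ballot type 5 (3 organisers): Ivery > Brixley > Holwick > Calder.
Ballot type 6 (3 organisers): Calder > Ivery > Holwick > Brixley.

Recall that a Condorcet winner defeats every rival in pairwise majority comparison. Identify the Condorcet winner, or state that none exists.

Calder

Check each pair by majority over 21 ballots:
Calder–Ivery: Calder 13–8.
Calder vs Brixley: Calder wins 18–3.
Calder vs Holwick: Calder wins 12–9.
Ivery vs Brixley: Ivery wins 18–3.
Ivery–Holwick: Ivery 11–10.
Brixley vs Holwick: Holwick, 18–3.
Calder wins every pairwise contest, so Calder is the Condorcet winner.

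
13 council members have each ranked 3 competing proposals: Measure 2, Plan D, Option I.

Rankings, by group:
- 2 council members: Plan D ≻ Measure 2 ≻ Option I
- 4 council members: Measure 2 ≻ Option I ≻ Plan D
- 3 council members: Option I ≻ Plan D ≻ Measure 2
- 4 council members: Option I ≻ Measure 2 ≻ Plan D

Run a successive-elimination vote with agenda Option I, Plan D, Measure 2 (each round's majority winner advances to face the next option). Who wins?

Option I

Round 1: Option I vs Plan D — 11–2, Option I advances.
Round 2: Option I vs Measure 2 — 7–6, Option I advances.
Option I survives the agenda.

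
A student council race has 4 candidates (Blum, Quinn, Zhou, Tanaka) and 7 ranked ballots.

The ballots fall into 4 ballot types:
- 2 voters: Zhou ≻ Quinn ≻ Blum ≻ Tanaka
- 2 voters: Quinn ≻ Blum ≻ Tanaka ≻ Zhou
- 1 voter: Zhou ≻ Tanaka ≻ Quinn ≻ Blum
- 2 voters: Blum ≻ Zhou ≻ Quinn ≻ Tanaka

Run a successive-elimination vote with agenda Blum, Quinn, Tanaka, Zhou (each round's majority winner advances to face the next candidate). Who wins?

Zhou

Round 1: Blum vs Quinn — 2–5, Quinn advances.
Round 2: Quinn vs Tanaka — 6–1, Quinn advances.
Round 3: Quinn vs Zhou — 2–5, Zhou advances.
Zhou survives the agenda.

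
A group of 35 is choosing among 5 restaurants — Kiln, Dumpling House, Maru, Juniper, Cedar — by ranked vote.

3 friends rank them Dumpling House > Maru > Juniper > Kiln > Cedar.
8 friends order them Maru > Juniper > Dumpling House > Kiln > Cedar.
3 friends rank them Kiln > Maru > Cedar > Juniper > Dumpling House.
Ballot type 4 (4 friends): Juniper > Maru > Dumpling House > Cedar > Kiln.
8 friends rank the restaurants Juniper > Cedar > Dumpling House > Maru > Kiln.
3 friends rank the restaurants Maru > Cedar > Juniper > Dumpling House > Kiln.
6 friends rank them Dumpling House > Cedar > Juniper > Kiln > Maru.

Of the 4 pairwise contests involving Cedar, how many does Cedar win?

1

Cedar against each rival (35 friends):
Cedar vs Kiln: Cedar wins 21–14.
Cedar vs Dumpling House: 14 to 21, Dumpling House.
Cedar vs Maru: Cedar preferred on 8+6 = 14 ballots; Maru wins 21–14.
Cedar vs Juniper: Juniper, 23–12.
Cedar beats Kiln; loses to Dumpling House, Maru, Juniper — 1 pairwise win.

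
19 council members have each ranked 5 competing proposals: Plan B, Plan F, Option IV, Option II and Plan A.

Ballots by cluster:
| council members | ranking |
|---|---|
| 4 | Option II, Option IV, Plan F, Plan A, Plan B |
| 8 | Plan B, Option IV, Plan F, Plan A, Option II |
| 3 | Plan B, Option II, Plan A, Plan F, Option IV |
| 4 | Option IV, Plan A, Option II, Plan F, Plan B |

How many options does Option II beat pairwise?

1

Option II against each rival (19 council members):
Option II vs Plan B: Option II preferred on 4+4 = 8 ballots; Plan B wins 11–8.
Option II vs Plan F: Option II is ranked higher on 4+3+4 = 11 ballots, Plan F on 8. Option II wins 11–8.
Option II vs Option IV: 4+3 = 7 for Option II, 12 for Option IV — Option IV by 12–7.
Option II vs Plan A: Option II is ranked higher on 4+3 = 7 ballots, Plan A on 12. Plan A wins 12–7.
Option II beats Plan F; loses to Plan B, Option IV, Plan A — 1 pairwise win.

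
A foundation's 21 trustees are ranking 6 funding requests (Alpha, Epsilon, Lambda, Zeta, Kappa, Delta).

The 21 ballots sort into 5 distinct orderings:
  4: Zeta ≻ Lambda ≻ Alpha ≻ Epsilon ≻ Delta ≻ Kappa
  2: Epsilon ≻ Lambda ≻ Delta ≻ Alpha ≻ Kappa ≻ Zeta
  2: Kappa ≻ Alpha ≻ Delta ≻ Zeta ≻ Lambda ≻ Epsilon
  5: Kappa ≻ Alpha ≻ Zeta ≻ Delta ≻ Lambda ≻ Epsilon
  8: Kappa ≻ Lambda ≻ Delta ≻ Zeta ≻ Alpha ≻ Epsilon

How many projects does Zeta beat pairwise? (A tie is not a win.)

3

Zeta against each rival (21 reviewers):
Zeta vs Alpha: Zeta wins 12–9.
Zeta–Epsilon: Zeta 19–2.
Zeta–Lambda: Zeta 11–10.
Zeta vs Kappa: 4 to 17, Kappa.
Zeta vs Delta: 9 to 12, Delta.
Zeta beats Alpha, Epsilon, Lambda; loses to Kappa, Delta — 3 pairwise wins.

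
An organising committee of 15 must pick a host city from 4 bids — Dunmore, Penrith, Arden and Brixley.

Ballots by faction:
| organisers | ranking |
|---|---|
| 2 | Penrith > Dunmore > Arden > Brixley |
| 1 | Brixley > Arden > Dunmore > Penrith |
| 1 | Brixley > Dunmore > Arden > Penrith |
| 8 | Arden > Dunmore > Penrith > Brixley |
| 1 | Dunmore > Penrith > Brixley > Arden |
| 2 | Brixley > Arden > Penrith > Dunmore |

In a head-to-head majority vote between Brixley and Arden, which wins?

Arden

Ballots ranking Brixley above Arden: 1 + 1 + 1 + 2 = 5.
Ballots ranking Arden above Brixley: 15 − 5 = 10.
Arden wins the head-to-head 10–5.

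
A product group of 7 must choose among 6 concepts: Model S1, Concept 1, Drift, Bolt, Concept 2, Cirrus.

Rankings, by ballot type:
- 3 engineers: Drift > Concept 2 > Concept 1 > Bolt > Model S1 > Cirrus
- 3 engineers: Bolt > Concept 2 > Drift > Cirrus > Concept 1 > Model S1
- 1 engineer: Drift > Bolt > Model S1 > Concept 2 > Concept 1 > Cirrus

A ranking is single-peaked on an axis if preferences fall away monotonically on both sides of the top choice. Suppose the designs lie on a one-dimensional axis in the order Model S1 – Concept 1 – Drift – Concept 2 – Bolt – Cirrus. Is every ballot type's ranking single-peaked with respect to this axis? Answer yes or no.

no

Axis positions: Model S1=1, Concept 1=2, Drift=3, Concept 2=4, Bolt=5, Cirrus=6.
Ballot type 1 (peak Drift at position 3): ranking walks positions 3-4-2-5-1-6, expanding outward from the peak — single-peaked.
Ballot type 2 (peak Bolt at position 5): ranking walks positions 5-4-3-6-2-1, expanding outward from the peak — single-peaked.
Ballot type 3: ranking walks positions 3-5-1-4-2-6; Bolt is ranked above Concept 2 even though Concept 2 lies between Bolt and the peak Drift on the axis — preferences dip and rise again. Not single-peaked.
Ballot type 3 violates single-peakedness, so the profile is not single-peaked on this axis.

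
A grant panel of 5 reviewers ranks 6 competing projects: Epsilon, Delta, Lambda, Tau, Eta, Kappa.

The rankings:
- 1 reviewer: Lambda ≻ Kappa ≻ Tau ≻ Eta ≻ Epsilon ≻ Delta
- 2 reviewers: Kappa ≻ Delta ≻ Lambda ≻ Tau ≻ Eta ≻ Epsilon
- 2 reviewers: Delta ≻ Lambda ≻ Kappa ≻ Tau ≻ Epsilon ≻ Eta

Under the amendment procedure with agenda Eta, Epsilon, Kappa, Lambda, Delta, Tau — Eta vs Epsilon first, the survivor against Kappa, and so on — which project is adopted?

Round 1: Eta vs Epsilon — 3–2, Eta advances.
Round 2: Eta vs Kappa — 0–5, Kappa advances.
Round 3: Kappa vs Lambda — 2–3, Lambda advances.
Round 4: Lambda vs Delta — 1–4, Delta advances.
Round 5: Delta vs Tau — 4–1, Delta advances.
The agenda winner is Delta.

Delta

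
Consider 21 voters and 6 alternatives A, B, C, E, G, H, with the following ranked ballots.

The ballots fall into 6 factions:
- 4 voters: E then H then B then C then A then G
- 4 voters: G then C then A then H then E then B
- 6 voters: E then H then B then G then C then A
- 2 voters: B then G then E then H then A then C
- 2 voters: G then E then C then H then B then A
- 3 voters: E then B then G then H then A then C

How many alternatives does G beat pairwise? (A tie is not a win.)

3

G against each rival (21 voters):
G vs A: G preferred on 4+6+2+2+3 = 17 ballots; G wins 17–4.
G vs B: G preferred on 4+2 = 6 ballots; B wins 15–6.
G vs C: G, 17–4.
G vs E: 8 to 13, E.
G vs H: 4+2+2+3 = 11 for G, 10 for H — G by 11–10.
G beats A, C, H; loses to B, E — 3 pairwise wins.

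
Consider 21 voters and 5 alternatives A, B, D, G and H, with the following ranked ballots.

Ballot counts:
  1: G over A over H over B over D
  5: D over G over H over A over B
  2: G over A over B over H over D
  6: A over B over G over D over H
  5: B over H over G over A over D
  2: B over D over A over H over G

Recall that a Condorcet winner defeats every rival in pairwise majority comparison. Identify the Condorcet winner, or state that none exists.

Head-to-head results (21 voters):
A vs B: 1+5+2+6 = 14 for A, 7 for B — A by 14–7.
A vs D: A wins 14–7.
A vs G: A preferred on 6+2 = 8 ballots; G wins 13–8.
A vs H: A is ranked higher on 1+2+6+2 = 11 ballots, H on 10. A wins 11–10.
B vs D: 1+2+6+5+2 = 16 for B, 5 for D — B by 16–5.
B vs G: B wins 13–8.
B vs H: B, 15–6.
D vs G: G, 14–7.
D vs H: D wins 13–8.
G vs H: G, 14–7.
Each alternative drops at least one matchup (A loses to G; B loses to A; D loses to A; G loses to B; H loses to A); the cycle A → B → G → A rules out a Condorcet winner.

none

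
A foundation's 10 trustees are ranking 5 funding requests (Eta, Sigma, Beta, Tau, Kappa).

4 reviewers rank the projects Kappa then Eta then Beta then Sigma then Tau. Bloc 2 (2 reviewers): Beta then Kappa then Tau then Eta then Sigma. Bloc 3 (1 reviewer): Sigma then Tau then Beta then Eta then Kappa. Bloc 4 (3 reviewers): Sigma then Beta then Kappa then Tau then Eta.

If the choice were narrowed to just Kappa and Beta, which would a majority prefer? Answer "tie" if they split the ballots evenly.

Ballots ranking Kappa above Beta: 4.
Ballots ranking Beta above Kappa: 10 − 4 = 6.
Beta wins the head-to-head 6–4.

Beta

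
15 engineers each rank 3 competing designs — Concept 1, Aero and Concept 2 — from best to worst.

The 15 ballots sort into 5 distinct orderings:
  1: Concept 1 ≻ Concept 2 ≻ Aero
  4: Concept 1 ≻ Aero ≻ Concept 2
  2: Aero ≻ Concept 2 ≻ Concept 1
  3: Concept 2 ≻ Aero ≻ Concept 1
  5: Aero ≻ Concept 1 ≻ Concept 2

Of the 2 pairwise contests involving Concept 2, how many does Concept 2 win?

Concept 2 against each rival (15 engineers):
Concept 2–Concept 1: Concept 1 10–5.
Concept 2 vs Aero: Aero, 11–4.
Concept 2 beats no one; loses to Concept 1, Aero — 0 pairwise wins.

0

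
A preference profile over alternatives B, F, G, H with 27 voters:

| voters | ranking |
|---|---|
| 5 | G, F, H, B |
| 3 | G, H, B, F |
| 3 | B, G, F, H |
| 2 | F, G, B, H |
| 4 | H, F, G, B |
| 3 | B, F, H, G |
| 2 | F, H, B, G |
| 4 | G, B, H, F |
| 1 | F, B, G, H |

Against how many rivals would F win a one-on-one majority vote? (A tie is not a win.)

F against each rival (27 voters):
F vs B: F, 14–13.
F–G: G 15–12.
F–H: F 16–11.
F beats B, H; loses to G — 2 pairwise wins.

2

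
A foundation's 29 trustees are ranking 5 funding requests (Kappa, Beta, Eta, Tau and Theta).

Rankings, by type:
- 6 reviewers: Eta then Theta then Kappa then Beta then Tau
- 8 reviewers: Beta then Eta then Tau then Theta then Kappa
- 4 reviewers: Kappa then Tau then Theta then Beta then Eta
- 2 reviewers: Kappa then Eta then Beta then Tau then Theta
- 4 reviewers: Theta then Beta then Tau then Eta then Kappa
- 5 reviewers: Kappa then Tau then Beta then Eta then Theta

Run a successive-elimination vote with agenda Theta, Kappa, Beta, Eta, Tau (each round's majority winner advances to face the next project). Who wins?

Round 1: Theta vs Kappa — 18–11, Theta advances.
Round 2: Theta vs Beta — 14–15, Beta advances.
Round 3: Beta vs Eta — 21–8, Beta advances.
Round 4: Beta vs Tau — 20–9, Beta advances.
Beta survives the agenda.

Beta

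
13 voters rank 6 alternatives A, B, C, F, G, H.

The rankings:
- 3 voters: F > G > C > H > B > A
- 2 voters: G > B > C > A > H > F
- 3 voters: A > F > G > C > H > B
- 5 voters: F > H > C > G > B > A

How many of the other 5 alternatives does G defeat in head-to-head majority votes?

4

G against each rival (13 voters):
G vs A: 10 to 3, G.
G vs B: 13 to 0, G.
G vs C: 3+2+3 = 8 for G, 5 for C — G by 8–5.
G–F: F 11–2.
G vs H: G preferred on 3+2+3 = 8 ballots; G wins 8–5.
G beats A, B, C, H; loses to F — 4 pairwise wins.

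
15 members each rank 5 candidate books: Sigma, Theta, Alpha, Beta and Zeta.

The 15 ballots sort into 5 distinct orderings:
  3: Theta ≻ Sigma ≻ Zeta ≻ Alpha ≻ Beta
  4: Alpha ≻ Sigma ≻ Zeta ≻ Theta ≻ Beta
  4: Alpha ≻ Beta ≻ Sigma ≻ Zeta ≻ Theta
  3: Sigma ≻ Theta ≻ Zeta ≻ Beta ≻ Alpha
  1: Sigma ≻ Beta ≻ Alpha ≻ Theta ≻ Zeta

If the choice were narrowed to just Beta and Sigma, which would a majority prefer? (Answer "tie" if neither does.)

Sigma

Ballots ranking Beta above Sigma: 4.
Ballots ranking Sigma above Beta: 15 − 4 = 11.
Sigma wins the head-to-head 11–4.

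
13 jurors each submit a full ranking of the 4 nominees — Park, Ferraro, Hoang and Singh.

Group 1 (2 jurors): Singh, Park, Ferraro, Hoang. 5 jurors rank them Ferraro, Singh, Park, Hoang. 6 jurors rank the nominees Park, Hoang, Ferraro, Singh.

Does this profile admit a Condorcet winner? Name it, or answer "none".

none

Check each pair by majority over 13 ballots:
Park vs Ferraro: Park wins 8–5.
Park vs Hoang: Park wins 13–0.
Park–Singh: Singh 7–6.
Ferraro–Hoang: Ferraro 7–6.
Ferraro vs Singh: Ferraro, 11–2.
Hoang vs Singh: Singh, 7–6.
Every nominee loses at least once (Park loses to Singh; Ferraro loses to Park; Hoang loses to Park; Singh loses to Ferraro). The majority relation contains the cycle Park beats Ferraro beats Singh beats Park, so there is no Condorcet winner.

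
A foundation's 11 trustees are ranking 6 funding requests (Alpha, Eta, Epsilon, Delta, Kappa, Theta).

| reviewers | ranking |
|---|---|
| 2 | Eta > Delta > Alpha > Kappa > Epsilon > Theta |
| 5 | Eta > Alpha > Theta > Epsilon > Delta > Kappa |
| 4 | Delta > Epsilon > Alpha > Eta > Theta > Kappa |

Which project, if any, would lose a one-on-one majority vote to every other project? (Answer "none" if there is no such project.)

Kappa

Head-to-head results (11 reviewers):
Alpha vs Eta: Alpha is ranked higher on 4 ballots, Eta on 7. Eta wins 7–4.
Alpha vs Epsilon: Alpha is ranked higher on 2+5 = 7 ballots, Epsilon on 4. Alpha wins 7–4.
Alpha vs Delta: Alpha preferred on 5 ballots; Delta wins 6–5.
Alpha vs Kappa: Alpha wins 11–0.
Alpha vs Theta: Alpha is ranked higher on 2+5+4 = 11 ballots, Theta on 0. Alpha wins 11–0.
Eta vs Epsilon: Eta, 7–4.
Eta vs Delta: Eta, 7–4.
Eta vs Kappa: Eta wins 11–0.
Eta vs Theta: Eta is ranked higher on 2+5+4 = 11 ballots, Theta on 0. Eta wins 11–0.
Epsilon vs Delta: 5 for Epsilon, 6 for Delta — Delta by 6–5.
Epsilon vs Kappa: Epsilon preferred on 5+4 = 9 ballots; Epsilon wins 9–2.
Epsilon vs Theta: Epsilon preferred on 2+4 = 6 ballots; Epsilon wins 6–5.
Delta vs Kappa: 2+5+4 = 11 for Delta, 0 for Kappa — Delta by 11–0.
Delta vs Theta: Delta preferred on 2+4 = 6 ballots; Delta wins 6–5.
Kappa–Theta: Theta 9–2.
Kappa is beaten in every head-to-head and is the Condorcet loser.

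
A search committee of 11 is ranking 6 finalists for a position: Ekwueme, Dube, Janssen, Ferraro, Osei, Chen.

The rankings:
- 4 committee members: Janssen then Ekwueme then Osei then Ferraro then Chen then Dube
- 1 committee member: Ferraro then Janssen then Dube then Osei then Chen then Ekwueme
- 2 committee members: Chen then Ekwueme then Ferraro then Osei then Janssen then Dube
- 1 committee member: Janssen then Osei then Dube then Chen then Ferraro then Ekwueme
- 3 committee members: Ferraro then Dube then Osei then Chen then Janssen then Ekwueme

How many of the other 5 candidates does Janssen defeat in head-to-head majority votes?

Janssen against each rival (11 committee members):
Janssen vs Ekwueme: Janssen, 9–2.
Janssen vs Dube: Janssen wins 8–3.
Janssen vs Ferraro: Ferraro, 6–5.
Janssen–Osei: Janssen 6–5.
Janssen vs Chen: Janssen wins 6–5.
Janssen beats Ekwueme, Dube, Osei, Chen; loses to Ferraro — 4 pairwise wins.

4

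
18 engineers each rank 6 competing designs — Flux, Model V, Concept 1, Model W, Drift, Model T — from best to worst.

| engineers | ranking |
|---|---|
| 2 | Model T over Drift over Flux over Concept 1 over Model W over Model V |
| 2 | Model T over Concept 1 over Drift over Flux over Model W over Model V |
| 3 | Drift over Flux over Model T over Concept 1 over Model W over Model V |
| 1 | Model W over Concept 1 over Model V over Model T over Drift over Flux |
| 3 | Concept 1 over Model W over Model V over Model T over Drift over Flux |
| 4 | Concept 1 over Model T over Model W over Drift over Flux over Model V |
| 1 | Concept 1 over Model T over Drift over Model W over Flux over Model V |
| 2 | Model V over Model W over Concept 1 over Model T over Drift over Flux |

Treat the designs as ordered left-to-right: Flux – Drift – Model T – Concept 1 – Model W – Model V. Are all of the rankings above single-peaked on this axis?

yes

Axis positions: Flux=1, Drift=2, Model T=3, Concept 1=4, Model W=5, Model V=6.
Faction 1 (peak Model T at position 3): ranking walks positions 3-2-1-4-5-6, expanding outward from the peak — single-peaked.
Faction 2 (peak Model T at position 3): ranking walks positions 3-4-2-1-5-6, expanding outward from the peak — single-peaked.
Faction 3 (peak Drift at position 2): ranking walks positions 2-1-3-4-5-6, expanding outward from the peak — single-peaked.
Faction 4 (peak Model W at position 5): ranking walks positions 5-4-6-3-2-1, expanding outward from the peak — single-peaked.
Faction 5 (peak Concept 1 at position 4): ranking walks positions 4-5-6-3-2-1, expanding outward from the peak — single-peaked.
Faction 6 (peak Concept 1 at position 4): ranking walks positions 4-3-5-2-1-6, expanding outward from the peak — single-peaked.
Faction 7 (peak Concept 1 at position 4): ranking walks positions 4-3-2-5-1-6, expanding outward from the peak — single-peaked.
Faction 8 (peak Model V at position 6): ranking walks positions 6-5-4-3-2-1, expanding outward from the peak — single-peaked.
Every ranking is single-peaked on this axis.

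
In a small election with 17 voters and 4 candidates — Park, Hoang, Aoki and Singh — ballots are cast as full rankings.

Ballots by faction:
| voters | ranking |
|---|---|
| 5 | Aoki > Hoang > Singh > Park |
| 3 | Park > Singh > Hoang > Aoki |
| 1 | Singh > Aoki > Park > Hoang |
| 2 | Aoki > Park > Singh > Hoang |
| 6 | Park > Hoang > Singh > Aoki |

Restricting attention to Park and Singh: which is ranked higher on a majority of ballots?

Ballots ranking Park above Singh: 3 + 2 + 6 = 11.
Ballots ranking Singh above Park: 17 − 11 = 6.
Park wins the head-to-head 11–6.

Park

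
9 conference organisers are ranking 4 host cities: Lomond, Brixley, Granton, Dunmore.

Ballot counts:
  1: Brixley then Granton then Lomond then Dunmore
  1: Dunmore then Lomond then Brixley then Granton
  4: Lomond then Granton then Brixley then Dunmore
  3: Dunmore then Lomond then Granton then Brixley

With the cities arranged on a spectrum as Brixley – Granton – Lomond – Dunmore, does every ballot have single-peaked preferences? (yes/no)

no

Axis positions: Brixley=1, Granton=2, Lomond=3, Dunmore=4.
Cluster 1 (peak Brixley at position 1): ranking walks positions 1-2-3-4, expanding outward from the peak — single-peaked.
Cluster 2: ranking walks positions 4-3-1-2; Brixley is ranked above Granton even though Granton lies between Brixley and the peak Dunmore on the axis — preferences dip and rise again. Not single-peaked.
Cluster 3 (peak Lomond at position 3): ranking walks positions 3-2-1-4, expanding outward from the peak — single-peaked.
Cluster 4 (peak Dunmore at position 4): ranking walks positions 4-3-2-1, expanding outward from the peak — single-peaked.
Cluster 2 violates single-peakedness, so the profile is not single-peaked on this axis.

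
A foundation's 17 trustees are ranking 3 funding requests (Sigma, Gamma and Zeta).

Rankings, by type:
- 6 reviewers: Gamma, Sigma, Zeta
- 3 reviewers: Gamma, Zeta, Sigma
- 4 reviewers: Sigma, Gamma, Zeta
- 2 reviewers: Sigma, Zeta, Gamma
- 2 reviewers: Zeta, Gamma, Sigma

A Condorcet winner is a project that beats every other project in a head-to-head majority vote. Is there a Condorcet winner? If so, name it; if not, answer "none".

Check each pair by majority over 17 ballots:
Sigma–Gamma: Gamma 11–6.
Sigma vs Zeta: Sigma, 12–5.
Gamma vs Zeta: Gamma wins 13–4.
Gamma wins every pairwise contest, so Gamma is the Condorcet winner.

Gamma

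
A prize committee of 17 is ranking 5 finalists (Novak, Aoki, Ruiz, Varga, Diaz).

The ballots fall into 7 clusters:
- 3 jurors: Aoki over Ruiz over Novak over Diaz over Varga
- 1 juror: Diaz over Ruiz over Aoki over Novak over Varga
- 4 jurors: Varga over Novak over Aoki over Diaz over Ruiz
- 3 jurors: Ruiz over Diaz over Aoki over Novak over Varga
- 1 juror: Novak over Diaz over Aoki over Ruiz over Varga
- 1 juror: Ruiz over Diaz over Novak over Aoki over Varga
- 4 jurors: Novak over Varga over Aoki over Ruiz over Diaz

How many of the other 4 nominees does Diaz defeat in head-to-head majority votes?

Diaz against each rival (17 jurors):
Diaz vs Novak: 1+3+1 = 5 for Diaz, 12 for Novak — Novak by 12–5.
Diaz vs Aoki: 6 to 11, Aoki.
Diaz vs Ruiz: Diaz is ranked higher on 1+4+1 = 6 ballots, Ruiz on 11. Ruiz wins 11–6.
Diaz vs Varga: Diaz, 9–8.
Diaz beats Varga; loses to Novak, Aoki, Ruiz — 1 pairwise win.

1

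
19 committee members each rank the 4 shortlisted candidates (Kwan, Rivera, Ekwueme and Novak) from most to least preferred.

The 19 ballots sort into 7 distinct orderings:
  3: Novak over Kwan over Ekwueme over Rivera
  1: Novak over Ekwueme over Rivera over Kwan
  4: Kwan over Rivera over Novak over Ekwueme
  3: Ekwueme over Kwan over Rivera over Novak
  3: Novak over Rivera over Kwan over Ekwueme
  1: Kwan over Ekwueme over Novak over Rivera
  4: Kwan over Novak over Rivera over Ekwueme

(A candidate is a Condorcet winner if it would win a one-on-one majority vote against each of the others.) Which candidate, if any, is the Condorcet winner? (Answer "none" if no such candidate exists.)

Kwan

Check each pair by majority over 19 ballots:
Kwan vs Rivera: Kwan wins 15–4.
Kwan–Ekwueme: Kwan 15–4.
Kwan vs Novak: Kwan, 12–7.
Rivera–Ekwueme: Rivera 11–8.
Rivera vs Novak: Novak wins 12–7.
Ekwueme vs Novak: Novak, 15–4.
Only Kwan has no losses; Kwan is the Condorcet winner.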